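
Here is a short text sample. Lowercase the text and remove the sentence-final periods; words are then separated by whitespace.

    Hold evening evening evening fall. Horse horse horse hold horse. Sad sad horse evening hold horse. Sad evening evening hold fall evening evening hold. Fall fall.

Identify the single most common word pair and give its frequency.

"evening evening", 4 times

Bigram frequencies (highest first):
  evening evening: 4
  evening hold: 3
  horse horse: 2
  hold horse: 2
  horse sad: 2
  hold fall: 2
  … (10 more, each ≤ 1)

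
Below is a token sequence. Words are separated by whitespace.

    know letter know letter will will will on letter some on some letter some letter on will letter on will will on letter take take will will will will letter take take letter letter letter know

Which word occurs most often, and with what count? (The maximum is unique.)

Unigram frequencies (highest first):
  letter: 11
  will: 10
  on: 5
  take: 4
  know: 3
  some: 3

"letter", 11 times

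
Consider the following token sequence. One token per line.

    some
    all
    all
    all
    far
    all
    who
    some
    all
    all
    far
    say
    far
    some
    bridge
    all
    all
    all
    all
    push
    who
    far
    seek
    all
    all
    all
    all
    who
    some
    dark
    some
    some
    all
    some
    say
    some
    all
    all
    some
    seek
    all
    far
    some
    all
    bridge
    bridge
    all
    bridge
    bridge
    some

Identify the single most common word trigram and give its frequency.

Trigram frequencies (highest first):
  all all all: 5
  some all all: 3
  all all far: 2
  all who some: 2
  all bridge bridge: 2
  all far all: 1
  … (33 more, each ≤ 1)

"all all all", 5 times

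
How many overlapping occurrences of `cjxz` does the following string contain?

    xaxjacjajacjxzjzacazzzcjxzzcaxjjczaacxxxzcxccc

Sliding a length-4 window over the 46 characters (43 positions):
  position 11–14: cjxz
  position 23–26: cjxz

2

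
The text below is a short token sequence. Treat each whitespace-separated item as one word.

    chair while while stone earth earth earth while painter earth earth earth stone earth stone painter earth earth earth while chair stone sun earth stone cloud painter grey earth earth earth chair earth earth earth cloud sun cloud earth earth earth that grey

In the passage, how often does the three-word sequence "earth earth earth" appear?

Scanning the 41 overlapping trigram windows for "earth earth earth":
  position 5–7: earth earth earth
  position 10–12: earth earth earth
  position 17–19: earth earth earth
  position 29–31: earth earth earth
  position 33–35: earth earth earth
  position 39–41: earth earth earth

6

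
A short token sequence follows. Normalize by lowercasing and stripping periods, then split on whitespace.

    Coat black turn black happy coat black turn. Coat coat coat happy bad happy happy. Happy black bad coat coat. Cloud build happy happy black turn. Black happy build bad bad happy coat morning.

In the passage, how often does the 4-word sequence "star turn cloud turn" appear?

0

Scanning the 31 overlapping 4-gram windows for "star turn cloud turn":
  (none found)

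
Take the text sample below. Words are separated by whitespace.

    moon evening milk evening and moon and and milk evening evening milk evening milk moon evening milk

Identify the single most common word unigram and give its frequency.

"evening", 6 times

Unigram frequencies (highest first):
  evening: 6
  milk: 5
  moon: 3
  and: 3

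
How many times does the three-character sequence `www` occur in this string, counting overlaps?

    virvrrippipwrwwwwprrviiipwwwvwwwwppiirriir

Sliding a length-3 window over the 42 characters (40 positions):
  position 14–16: www
  position 15–17: www
  position 26–28: www
  position 30–32: www
  position 31–33: www

5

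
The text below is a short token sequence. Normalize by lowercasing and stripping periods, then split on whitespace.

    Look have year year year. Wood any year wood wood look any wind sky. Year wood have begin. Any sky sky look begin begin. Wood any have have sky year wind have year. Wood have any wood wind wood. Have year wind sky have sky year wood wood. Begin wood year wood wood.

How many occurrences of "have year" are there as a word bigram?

Scanning the 52 overlapping bigram windows for "have year":
  position 2–3: have year
  position 32–33: have year
  position 40–41: have year

3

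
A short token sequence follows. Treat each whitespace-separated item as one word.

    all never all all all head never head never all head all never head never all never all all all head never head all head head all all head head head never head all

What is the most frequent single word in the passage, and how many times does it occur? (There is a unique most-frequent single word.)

Unigram frequencies (highest first):
  all: 14
  head: 12
  never: 8

"all", 14 times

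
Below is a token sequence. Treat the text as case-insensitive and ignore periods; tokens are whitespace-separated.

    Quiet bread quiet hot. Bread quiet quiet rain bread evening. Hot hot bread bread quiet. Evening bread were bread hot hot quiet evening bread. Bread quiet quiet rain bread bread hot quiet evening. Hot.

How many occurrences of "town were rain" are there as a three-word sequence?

Scanning the 32 overlapping trigram windows for "town were rain":
  (none found)

0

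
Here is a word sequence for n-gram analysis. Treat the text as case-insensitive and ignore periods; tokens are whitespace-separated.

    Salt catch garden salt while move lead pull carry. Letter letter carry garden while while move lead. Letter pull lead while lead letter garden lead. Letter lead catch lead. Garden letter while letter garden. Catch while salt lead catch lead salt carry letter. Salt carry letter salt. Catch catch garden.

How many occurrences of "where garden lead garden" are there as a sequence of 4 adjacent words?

0

Scanning the 47 overlapping 4-gram windows for "where garden lead garden":
  (none found)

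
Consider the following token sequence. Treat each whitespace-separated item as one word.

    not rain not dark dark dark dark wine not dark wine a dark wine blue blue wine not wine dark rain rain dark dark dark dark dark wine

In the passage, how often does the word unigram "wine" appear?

6

Scanning the 28 tokens for "wine":
  position 8: wine
  position 11: wine
  position 14: wine
  position 17: wine
  position 19: wine
  position 28: wine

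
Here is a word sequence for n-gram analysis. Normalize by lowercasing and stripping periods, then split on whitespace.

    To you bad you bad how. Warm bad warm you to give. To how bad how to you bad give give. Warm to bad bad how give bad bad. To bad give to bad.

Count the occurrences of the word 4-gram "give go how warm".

Scanning the 31 overlapping 4-gram windows for "give go how warm":
  (none found)

0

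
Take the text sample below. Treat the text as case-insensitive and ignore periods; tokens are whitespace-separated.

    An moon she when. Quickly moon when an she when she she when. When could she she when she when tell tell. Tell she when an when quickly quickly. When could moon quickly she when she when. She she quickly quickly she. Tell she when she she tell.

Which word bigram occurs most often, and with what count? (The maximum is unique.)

Bigram frequencies (highest first):
  she when: 9
  when she: 5
  she she: 4
  when quickly: 2
  when an: 2
  when could: 2
  … (18 more, each ≤ 2)

"she when", 9 times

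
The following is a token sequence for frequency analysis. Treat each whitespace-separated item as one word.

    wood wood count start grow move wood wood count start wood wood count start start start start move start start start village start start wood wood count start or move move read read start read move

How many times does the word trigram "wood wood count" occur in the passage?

Scanning the 34 overlapping trigram windows for "wood wood count":
  position 1–3: wood wood count
  position 7–9: wood wood count
  position 11–13: wood wood count
  position 25–27: wood wood count

4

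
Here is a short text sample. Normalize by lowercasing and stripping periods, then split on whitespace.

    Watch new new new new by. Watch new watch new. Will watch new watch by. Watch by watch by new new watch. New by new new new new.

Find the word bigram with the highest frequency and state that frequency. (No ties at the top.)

"new new", 7 times

Bigram frequencies (highest first):
  new new: 7
  watch new: 5
  by watch: 3
  new watch: 3
  watch by: 3
  new by: 2
  … (3 more, each ≤ 2)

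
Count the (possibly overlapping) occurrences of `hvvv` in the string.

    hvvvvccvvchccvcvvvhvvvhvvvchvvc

Sliding a length-4 window over the 31 characters (28 positions):
  position 1–4: hvvv
  position 19–22: hvvv
  position 23–26: hvvv

3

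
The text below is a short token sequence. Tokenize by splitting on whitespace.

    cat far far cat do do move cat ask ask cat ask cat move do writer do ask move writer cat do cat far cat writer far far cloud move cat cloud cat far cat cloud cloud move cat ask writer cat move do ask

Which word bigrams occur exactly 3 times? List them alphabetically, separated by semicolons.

cat ask; cat far; far cat; move cat

Bigram counts meeting the condition (exactly 3 times):
  cat ask: 3
  cat far: 3
  far cat: 3
  move cat: 3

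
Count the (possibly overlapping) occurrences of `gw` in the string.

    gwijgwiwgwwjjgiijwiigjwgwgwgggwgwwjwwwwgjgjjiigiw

Sliding a length-2 window over the 49 characters (48 positions):
  position 1–2: gw
  position 5–6: gw
  position 9–10: gw
  position 24–25: gw
  position 26–27: gw
  position 30–31: gw
  position 32–33: gw

7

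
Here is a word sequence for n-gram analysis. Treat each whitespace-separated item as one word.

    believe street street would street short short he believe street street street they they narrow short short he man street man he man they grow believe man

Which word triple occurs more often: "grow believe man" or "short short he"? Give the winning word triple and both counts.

"grow believe man": 1 occurrence
"short short he": 2 occurrences

"short short he" (2 vs 1)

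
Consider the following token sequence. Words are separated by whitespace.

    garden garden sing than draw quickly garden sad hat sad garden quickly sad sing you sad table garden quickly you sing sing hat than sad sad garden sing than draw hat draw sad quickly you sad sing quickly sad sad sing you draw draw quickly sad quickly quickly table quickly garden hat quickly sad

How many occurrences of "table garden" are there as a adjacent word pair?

1

Scanning the 53 overlapping bigram windows for "table garden":
  position 17–18: table garden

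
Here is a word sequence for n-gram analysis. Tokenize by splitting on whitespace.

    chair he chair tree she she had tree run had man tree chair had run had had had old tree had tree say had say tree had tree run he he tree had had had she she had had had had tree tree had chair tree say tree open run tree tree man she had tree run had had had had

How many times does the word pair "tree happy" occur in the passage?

0

Scanning the 60 overlapping bigram windows for "tree happy":
  (none found)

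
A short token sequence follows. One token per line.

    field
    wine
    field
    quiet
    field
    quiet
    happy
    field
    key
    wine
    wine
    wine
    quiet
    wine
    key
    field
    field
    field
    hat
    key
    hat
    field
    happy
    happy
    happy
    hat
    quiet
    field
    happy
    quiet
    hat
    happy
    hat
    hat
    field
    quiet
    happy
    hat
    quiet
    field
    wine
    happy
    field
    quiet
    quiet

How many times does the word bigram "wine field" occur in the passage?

1

Scanning the 44 overlapping bigram windows for "wine field":
  position 2–3: wine field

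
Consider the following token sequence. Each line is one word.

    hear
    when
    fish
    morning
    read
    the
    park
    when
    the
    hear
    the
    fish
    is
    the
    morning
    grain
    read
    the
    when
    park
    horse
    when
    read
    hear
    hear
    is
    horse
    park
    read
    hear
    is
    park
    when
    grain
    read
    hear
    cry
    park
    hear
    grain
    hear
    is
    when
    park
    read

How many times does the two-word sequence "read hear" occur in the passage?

3

Scanning the 44 overlapping bigram windows for "read hear":
  position 23–24: read hear
  position 29–30: read hear
  position 35–36: read hear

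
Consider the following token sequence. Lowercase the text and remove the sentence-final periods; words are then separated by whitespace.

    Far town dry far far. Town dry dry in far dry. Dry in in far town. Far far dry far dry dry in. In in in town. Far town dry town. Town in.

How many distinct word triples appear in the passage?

33 tokens → 31 trigram windows in total.
Repeated trigrams (each contributes count−1 duplicates):
  dry dry in: 3
  far town dry: 3
  dry in in: 2
  far dry dry: 2
  in in in: 2
7 duplicate windows → 31 − 7 = 24 distinct.

24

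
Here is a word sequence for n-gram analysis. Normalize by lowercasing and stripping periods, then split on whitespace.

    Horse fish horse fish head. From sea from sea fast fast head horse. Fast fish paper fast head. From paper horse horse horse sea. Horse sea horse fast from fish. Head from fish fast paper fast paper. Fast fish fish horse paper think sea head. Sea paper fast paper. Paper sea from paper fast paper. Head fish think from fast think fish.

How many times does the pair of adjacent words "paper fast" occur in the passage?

5

Scanning the 61 overlapping bigram windows for "paper fast":
  position 16–17: paper fast
  position 35–36: paper fast
  position 37–38: paper fast
  position 47–48: paper fast
  position 53–54: paper fast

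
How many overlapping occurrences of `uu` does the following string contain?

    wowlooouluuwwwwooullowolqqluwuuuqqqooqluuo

4

Sliding a length-2 window over the 42 characters (41 positions):
  position 10–11: uu
  position 30–31: uu
  position 31–32: uu
  position 40–41: uu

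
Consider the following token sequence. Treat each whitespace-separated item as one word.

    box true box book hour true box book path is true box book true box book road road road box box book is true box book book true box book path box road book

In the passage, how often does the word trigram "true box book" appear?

Scanning the 32 overlapping trigram windows for "true box book":
  position 2–4: true box book
  position 6–8: true box book
  position 11–13: true box book
  position 14–16: true box book
  position 24–26: true box book
  position 28–30: true box book

6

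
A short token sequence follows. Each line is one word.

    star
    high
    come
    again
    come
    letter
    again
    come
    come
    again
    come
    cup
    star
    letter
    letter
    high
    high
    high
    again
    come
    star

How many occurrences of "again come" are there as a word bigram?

Scanning the 20 overlapping bigram windows for "again come":
  position 4–5: again come
  position 7–8: again come
  position 10–11: again come
  position 19–20: again come

4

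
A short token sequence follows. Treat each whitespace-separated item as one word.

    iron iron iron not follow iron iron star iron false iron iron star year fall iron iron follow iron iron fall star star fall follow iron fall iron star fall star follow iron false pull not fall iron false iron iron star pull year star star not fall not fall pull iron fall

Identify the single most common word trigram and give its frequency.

"iron iron star", 3 times

Trigram frequencies (highest first):
  iron iron star: 3
  follow iron iron: 2
  iron false iron: 2
  false iron iron: 2
  iron iron iron: 1
  iron iron not: 1
  … (40 more, each ≤ 1)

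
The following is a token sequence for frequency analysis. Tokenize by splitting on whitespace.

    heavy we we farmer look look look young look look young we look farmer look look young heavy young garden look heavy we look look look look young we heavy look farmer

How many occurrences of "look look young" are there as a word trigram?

4

Scanning the 30 overlapping trigram windows for "look look young":
  position 6–8: look look young
  position 9–11: look look young
  position 15–17: look look young
  position 26–28: look look young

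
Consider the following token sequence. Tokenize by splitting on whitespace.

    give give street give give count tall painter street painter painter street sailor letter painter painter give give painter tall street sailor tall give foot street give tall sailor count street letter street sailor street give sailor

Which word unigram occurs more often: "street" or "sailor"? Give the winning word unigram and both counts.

"street": 8 occurrences
"sailor": 5 occurrences

"street" (8 vs 5)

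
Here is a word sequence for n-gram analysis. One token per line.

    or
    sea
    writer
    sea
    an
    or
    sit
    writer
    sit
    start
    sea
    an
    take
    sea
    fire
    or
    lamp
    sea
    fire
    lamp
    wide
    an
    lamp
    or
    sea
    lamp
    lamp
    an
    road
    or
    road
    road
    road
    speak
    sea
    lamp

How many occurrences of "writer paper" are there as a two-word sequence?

Scanning the 35 overlapping bigram windows for "writer paper":
  (none found)

0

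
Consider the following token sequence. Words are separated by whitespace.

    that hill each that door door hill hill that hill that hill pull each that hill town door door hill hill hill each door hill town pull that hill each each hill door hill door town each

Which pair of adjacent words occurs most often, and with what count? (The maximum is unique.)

Bigram frequencies (highest first):
  that hill: 5
  door hill: 4
  hill each: 3
  hill hill: 3
  each that: 2
  door door: 2
  … (14 more, each ≤ 2)

"that hill", 5 times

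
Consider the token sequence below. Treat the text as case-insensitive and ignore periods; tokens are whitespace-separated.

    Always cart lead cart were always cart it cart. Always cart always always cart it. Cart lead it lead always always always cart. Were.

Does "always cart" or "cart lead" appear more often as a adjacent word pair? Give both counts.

"always cart": 5 occurrences
"cart lead": 2 occurrences

"always cart" (5 vs 2)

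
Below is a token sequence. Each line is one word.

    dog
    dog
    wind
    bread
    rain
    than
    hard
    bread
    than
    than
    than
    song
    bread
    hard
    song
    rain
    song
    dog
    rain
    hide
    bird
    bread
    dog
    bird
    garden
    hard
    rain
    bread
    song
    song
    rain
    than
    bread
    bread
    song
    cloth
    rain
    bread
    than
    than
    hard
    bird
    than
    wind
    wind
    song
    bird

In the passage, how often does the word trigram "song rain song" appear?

Scanning the 45 overlapping trigram windows for "song rain song":
  position 15–17: song rain song

1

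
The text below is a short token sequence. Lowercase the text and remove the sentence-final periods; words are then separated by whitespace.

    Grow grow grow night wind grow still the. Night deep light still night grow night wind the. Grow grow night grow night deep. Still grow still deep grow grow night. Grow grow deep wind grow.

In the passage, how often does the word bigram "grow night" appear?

5

Scanning the 34 overlapping bigram windows for "grow night":
  position 3–4: grow night
  position 14–15: grow night
  position 19–20: grow night
  position 21–22: grow night
  position 29–30: grow night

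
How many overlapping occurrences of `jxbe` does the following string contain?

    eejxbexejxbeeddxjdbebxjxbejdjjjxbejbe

4

Sliding a length-4 window over the 37 characters (34 positions):
  position 3–6: jxbe
  position 9–12: jxbe
  position 23–26: jxbe
  position 31–34: jxbe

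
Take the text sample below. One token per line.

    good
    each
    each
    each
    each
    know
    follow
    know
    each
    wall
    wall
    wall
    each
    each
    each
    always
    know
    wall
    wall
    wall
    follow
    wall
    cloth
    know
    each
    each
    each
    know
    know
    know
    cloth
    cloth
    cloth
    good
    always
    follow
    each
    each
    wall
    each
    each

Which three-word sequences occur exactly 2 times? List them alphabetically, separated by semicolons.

each each know; wall each each; wall wall wall

Trigram counts meeting the condition (exactly 2 times):
  each each know: 2
  wall each each: 2
  wall wall wall: 2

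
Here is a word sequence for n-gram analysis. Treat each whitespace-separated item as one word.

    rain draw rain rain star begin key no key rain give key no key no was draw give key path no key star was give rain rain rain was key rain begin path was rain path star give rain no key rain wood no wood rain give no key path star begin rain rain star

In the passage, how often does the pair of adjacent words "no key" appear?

Scanning the 54 overlapping bigram windows for "no key":
  position 8–9: no key
  position 13–14: no key
  position 21–22: no key
  position 40–41: no key
  position 48–49: no key

5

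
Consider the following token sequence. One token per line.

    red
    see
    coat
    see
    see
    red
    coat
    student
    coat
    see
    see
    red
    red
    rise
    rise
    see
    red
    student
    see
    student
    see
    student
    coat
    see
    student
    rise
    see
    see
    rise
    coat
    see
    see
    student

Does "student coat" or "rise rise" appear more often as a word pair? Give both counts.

"student coat": 2 occurrences
"rise rise": 1 occurrence

"student coat" (2 vs 1)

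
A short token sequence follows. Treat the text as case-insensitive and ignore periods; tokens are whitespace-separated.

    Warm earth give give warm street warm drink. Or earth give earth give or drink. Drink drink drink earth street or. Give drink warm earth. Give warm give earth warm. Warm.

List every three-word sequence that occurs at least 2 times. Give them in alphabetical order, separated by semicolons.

Trigram counts meeting the condition (at least 2 times):
  drink drink drink: 2
  warm earth give: 2

drink drink drink; warm earth give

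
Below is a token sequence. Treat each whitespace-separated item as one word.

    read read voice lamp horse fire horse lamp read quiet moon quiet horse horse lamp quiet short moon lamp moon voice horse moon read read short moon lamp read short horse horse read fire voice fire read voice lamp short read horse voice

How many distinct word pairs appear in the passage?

43 tokens → 42 bigram windows in total.
Repeated bigrams (each contributes count−1 duplicates):
  horse horse: 2
  horse lamp: 2
  lamp read: 2
  moon lamp: 2
  read read: 2
  read short: 2
  read voice: 2
  short moon: 2
  … (1 more repeated)
9 duplicate windows → 42 − 9 = 33 distinct.

33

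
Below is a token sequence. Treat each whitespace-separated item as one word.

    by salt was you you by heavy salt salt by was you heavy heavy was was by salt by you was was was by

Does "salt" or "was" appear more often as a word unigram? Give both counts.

"salt": 4 occurrences
"was": 7 occurrences

"was" (7 vs 4)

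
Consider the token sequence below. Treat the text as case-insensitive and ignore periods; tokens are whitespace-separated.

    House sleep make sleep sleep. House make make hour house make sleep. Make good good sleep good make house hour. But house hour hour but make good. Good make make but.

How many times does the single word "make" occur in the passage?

9

Scanning the 31 tokens for "make":
  position 3: make
  position 7: make
  position 8: make
  position 11: make
  position 13: make
  position 18: make
  position 26: make
  position 29: make
  position 30: make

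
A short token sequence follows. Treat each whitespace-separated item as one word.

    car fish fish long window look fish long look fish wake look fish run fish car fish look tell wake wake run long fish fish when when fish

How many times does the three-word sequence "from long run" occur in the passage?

0

Scanning the 26 overlapping trigram windows for "from long run":
  (none found)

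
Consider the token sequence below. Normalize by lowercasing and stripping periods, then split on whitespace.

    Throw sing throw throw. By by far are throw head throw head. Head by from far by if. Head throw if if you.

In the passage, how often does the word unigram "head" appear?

Scanning the 23 tokens for "head":
  position 10: head
  position 12: head
  position 13: head
  position 19: head

4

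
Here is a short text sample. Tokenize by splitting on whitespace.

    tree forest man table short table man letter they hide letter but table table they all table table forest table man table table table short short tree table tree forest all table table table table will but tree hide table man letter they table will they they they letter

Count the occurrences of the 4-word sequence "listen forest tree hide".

Scanning the 46 overlapping 4-gram windows for "listen forest tree hide":
  (none found)

0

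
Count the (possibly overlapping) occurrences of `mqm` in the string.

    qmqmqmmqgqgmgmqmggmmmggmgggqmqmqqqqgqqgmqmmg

5

Sliding a length-3 window over the 44 characters (42 positions):
  position 2–4: mqm
  position 4–6: mqm
  position 14–16: mqm
  position 29–31: mqm
  position 40–42: mqm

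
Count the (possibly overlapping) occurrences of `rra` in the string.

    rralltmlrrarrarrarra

Sliding a length-3 window over the 20 characters (18 positions):
  position 1–3: rra
  position 9–11: rra
  position 12–14: rra
  position 15–17: rra
  position 18–20: rra

5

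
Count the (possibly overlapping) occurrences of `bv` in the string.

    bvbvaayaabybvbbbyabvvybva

Sliding a length-2 window over the 25 characters (24 positions):
  position 1–2: bv
  position 3–4: bv
  position 12–13: bv
  position 19–20: bv
  position 23–24: bv

5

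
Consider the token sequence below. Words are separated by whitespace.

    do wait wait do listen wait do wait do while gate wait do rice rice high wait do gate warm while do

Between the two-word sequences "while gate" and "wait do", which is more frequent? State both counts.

"while gate": 1 occurrence
"wait do": 5 occurrences

"wait do" (5 vs 1)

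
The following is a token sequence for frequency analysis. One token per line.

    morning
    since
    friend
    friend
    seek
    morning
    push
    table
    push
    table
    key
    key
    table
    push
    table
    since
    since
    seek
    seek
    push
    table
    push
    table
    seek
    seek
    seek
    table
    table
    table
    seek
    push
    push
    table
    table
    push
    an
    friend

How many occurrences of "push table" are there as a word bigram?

Scanning the 36 overlapping bigram windows for "push table":
  position 7–8: push table
  position 9–10: push table
  position 14–15: push table
  position 20–21: push table
  position 22–23: push table
  position 32–33: push table

6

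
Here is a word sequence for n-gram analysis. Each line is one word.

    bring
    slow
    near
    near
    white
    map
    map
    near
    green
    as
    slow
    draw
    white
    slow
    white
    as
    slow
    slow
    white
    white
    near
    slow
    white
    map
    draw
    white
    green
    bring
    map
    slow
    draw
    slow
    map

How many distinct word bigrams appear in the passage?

26

33 tokens → 32 bigram windows in total.
Repeated bigrams (each contributes count−1 duplicates):
  slow white: 3
  as slow: 2
  draw white: 2
  slow draw: 2
  white map: 2
6 duplicate windows → 32 − 6 = 26 distinct.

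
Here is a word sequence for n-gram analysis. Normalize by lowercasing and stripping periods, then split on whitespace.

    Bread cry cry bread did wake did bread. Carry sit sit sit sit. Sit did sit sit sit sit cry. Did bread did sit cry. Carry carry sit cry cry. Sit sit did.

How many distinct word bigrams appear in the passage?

17

33 tokens → 32 bigram windows in total.
Repeated bigrams (each contributes count−1 duplicates):
  sit sit: 8
  sit cry: 3
  bread did: 2
  carry sit: 2
  cry cry: 2
  did bread: 2
  did sit: 2
  sit did: 2
15 duplicate windows → 32 − 15 = 17 distinct.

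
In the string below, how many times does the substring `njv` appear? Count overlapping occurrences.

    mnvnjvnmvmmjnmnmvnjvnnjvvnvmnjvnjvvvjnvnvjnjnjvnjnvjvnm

6

Sliding a length-3 window over the 55 characters (53 positions):
  position 4–6: njv
  position 18–20: njv
  position 22–24: njv
  position 29–31: njv
  position 32–34: njv
  position 45–47: njv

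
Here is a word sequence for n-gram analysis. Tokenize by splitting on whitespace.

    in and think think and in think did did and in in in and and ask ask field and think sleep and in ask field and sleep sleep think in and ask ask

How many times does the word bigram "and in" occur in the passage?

Scanning the 32 overlapping bigram windows for "and in":
  position 5–6: and in
  position 10–11: and in
  position 22–23: and in

3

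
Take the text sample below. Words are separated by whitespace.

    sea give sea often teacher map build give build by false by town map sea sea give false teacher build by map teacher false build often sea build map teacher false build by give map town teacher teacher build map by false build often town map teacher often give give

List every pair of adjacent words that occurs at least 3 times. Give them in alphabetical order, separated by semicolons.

Bigram counts meeting the condition (at least 3 times):
  build by: 3
  false build: 3
  map teacher: 3

build by; false build; map teacher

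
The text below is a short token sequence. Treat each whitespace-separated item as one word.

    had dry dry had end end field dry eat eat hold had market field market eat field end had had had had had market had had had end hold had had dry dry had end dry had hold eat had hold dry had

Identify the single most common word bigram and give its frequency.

"had had", 7 times

Bigram frequencies (highest first):
  had had: 7
  dry had: 4
  had end: 3
  had dry: 2
  dry dry: 2
  hold had: 2
  … (20 more, each ≤ 2)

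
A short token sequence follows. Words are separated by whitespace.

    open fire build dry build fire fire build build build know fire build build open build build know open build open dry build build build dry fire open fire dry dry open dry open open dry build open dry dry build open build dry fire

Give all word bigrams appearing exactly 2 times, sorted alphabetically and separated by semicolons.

build know; dry dry; dry fire; dry open; open fire

Bigram counts meeting the condition (exactly 2 times):
  build know: 2
  dry dry: 2
  dry fire: 2
  dry open: 2
  open fire: 2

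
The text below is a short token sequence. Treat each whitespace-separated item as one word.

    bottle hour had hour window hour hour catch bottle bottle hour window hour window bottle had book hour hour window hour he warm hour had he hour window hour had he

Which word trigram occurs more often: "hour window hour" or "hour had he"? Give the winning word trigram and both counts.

"hour window hour": 4 occurrences
"hour had he": 2 occurrences

"hour window hour" (4 vs 2)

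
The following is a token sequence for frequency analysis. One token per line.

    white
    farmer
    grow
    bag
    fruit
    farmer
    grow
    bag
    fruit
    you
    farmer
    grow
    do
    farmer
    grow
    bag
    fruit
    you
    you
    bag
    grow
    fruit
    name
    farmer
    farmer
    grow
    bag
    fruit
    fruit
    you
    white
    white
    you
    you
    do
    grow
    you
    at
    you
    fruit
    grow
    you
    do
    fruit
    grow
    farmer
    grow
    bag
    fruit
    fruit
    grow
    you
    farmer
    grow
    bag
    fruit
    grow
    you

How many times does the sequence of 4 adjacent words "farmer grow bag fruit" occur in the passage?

Scanning the 55 overlapping 4-gram windows for "farmer grow bag fruit":
  position 2–5: farmer grow bag fruit
  position 6–9: farmer grow bag fruit
  position 14–17: farmer grow bag fruit
  position 25–28: farmer grow bag fruit
  position 46–49: farmer grow bag fruit
  position 53–56: farmer grow bag fruit

6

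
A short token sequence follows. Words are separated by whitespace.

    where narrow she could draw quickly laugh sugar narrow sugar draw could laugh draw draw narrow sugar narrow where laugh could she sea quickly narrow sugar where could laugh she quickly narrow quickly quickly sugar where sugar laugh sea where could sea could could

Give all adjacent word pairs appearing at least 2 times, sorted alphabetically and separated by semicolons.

Bigram counts meeting the condition (at least 2 times):
  could laugh: 2
  narrow sugar: 3
  quickly narrow: 2
  sugar narrow: 2
  sugar where: 2
  where could: 2

could laugh; narrow sugar; quickly narrow; sugar narrow; sugar where; where could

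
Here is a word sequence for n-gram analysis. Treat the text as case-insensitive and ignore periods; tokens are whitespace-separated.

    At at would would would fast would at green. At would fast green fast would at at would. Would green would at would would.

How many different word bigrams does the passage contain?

12

24 tokens → 23 bigram windows in total.
Repeated bigrams (each contributes count−1 duplicates):
  at would: 4
  would would: 4
  would at: 3
  at at: 2
  fast would: 2
  would fast: 2
11 duplicate windows → 23 − 11 = 12 distinct.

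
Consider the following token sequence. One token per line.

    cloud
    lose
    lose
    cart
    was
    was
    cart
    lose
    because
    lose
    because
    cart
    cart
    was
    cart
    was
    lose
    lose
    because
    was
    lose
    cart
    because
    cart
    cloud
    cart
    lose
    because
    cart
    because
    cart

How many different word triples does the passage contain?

26

31 tokens → 29 trigram windows in total.
Repeated trigrams (each contributes count−1 duplicates):
  cart because cart: 2
  cart lose because: 2
  lose because cart: 2
3 duplicate windows → 29 − 3 = 26 distinct.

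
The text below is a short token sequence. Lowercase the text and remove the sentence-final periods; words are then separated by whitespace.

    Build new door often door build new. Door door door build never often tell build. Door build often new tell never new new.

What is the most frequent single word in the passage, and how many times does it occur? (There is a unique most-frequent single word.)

"door", 6 times

Unigram frequencies (highest first):
  door: 6
  build: 5
  new: 5
  often: 3
  never: 2
  tell: 2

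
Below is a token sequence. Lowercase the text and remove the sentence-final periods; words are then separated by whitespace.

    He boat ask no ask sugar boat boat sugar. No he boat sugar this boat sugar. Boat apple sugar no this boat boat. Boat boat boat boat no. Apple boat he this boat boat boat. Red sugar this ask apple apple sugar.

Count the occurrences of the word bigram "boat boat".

Scanning the 41 overlapping bigram windows for "boat boat":
  position 7–8: boat boat
  position 22–23: boat boat
  position 23–24: boat boat
  position 24–25: boat boat
  position 25–26: boat boat
  position 26–27: boat boat
  position 33–34: boat boat
  position 34–35: boat boat

8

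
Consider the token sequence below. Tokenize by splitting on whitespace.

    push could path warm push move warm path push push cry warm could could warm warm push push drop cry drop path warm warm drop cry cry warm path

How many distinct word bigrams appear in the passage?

29 tokens → 28 bigram windows in total.
Repeated bigrams (each contributes count−1 duplicates):
  cry warm: 2
  drop cry: 2
  path warm: 2
  push push: 2
  warm path: 2
  warm push: 2
  warm warm: 2
7 duplicate windows → 28 − 7 = 21 distinct.

21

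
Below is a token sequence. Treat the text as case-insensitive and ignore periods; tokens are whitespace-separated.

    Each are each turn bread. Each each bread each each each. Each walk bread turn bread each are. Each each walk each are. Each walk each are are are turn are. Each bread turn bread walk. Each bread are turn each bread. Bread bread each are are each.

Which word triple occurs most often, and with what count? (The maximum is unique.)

Trigram frequencies (highest first):
  each are each: 3
  turn bread each: 2
  bread each each: 2
  each each each: 2
  each each walk: 2
  bread turn bread: 2
  … (29 more, each ≤ 2)

"each are each", 3 times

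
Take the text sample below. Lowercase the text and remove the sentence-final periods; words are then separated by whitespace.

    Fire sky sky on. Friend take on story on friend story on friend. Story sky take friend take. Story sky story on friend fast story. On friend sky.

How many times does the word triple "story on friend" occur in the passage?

Scanning the 26 overlapping trigram windows for "story on friend":
  position 8–10: story on friend
  position 11–13: story on friend
  position 21–23: story on friend
  position 25–27: story on friend

4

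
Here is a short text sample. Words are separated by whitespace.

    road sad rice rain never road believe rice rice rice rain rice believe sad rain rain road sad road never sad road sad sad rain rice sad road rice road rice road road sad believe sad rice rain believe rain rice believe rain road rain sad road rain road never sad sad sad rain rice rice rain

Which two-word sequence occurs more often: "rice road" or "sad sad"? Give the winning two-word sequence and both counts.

"rice road": 2 occurrences
"sad sad": 3 occurrences

"sad sad" (3 vs 2)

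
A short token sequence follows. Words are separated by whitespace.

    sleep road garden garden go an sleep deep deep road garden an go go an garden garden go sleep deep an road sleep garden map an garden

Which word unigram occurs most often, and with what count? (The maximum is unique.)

"garden", 7 times

Unigram frequencies (highest first):
  garden: 7
  an: 5
  sleep: 4
  go: 4
  road: 3
  deep: 3
  … (1 more, each ≤ 1)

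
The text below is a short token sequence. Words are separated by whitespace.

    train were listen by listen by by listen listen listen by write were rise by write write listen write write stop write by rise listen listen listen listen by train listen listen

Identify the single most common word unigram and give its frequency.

"listen", 12 times

Unigram frequencies (highest first):
  listen: 12
  by: 7
  write: 6
  train: 2
  were: 2
  rise: 2
  … (1 more, each ≤ 1)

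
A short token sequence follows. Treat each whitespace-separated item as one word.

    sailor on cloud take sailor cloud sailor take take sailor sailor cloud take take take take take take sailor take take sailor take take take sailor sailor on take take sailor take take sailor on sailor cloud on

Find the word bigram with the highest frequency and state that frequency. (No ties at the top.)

Bigram frequencies (highest first):
  take take: 11
  take sailor: 7
  sailor take: 4
  sailor on: 3
  sailor cloud: 3
  cloud take: 2
  … (6 more, each ≤ 2)

"take take", 11 times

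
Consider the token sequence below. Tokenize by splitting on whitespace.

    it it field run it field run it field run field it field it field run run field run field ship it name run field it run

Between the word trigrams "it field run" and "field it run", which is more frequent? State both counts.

"it field run": 4 occurrences
"field it run": 1 occurrence

"it field run" (4 vs 1)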